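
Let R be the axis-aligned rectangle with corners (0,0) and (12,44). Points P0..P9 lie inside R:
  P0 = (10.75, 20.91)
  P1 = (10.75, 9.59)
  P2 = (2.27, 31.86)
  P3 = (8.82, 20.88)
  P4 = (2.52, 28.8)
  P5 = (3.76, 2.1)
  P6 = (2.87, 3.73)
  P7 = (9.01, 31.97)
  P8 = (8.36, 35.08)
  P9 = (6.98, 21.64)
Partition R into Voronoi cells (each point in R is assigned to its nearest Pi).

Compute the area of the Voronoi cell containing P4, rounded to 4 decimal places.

1. box [0,12]×[0,44]: [(0, 0) (12, 0) (12, 44) (0, 44)]
2. ⊥bis P4·P0 via (6.635,24.855): [(0, 17.9341) (12, 30.4512) (12, 44) (0, 44)]  |A|=237.6884
3. ⊥bis P4·P1 via (6.635,19.195): [(0, 17.9341) (12, 30.4512) (12, 44) (0, 44)]  |A|=237.6884
4. ⊥bis P4·P2 via (2.395,30.33): [(0, 30.1343) (0, 17.9341) (12, 30.4512) (12, 31.1147)]  |A|=77.1827
5. ⊥bis P4·P3 via (5.67,24.84): [(0, 30.1343) (0, 20.3298) (9.6742, 28.0251) (12, 30.4512) (12, 31.1147)]  |A|=65.5945
6. ⊥bis P4·P5 via (3.14,15.45): [(0, 30.1343) (0, 20.3298) (9.6742, 28.0251) (12, 30.4512) (12, 31.1147)]  |A|=65.5945
7. ⊥bis P4·P6 via (2.695,16.265): [(0, 30.1343) (0, 20.3298) (9.6742, 28.0251) (12, 30.4512) (12, 31.1147)]  |A|=65.5945
8. ⊥bis P4·P7 via (5.765,30.385): [(5.6615, 30.5969) (0, 30.1343) (0, 20.3298) (7.689, 26.446)]  |A|=49.9125
9. ⊥bis P4·P8 via (5.44,31.94): [(5.6615, 30.5969) (0, 30.1343) (0, 20.3298) (7.689, 26.446)]  |A|=49.9125
10. ⊥bis P4·P9 via (4.75,25.22): [(7.4625, 26.9096) (5.6615, 30.5969) (0, 30.1343) (0, 22.2612)]  |A|=40.2309
11. canonical 4-gon: [(7.4625, 26.9096) (5.6615, 30.5969) (0, 30.1343) (0, 22.2612)]
12. shoelace: 40.2309

Area of P4's cell: 40.2309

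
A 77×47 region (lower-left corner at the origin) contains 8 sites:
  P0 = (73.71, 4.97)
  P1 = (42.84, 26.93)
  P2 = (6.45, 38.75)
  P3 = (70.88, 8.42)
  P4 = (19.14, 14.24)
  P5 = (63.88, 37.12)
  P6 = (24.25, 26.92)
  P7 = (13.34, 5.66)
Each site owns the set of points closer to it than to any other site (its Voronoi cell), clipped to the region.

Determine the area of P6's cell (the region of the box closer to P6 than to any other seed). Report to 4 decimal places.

1. box [0,77]×[0,47]: [(0, 0) (77, 0) (77, 47) (0, 47)]
2. ⊥bis P6·P0 via (48.98,15.945): [(0, 0) (41.9037, 0) (62.762, 47) (0, 47)]  |A|=2459.6442
3. ⊥bis P6·P1 via (33.545,26.925): [(0, 0) (33.5595, 0) (33.5342, 47) (0, 47)]  |A|=1576.7016
4. ⊥bis P6·P2 via (15.35,32.835): [(0, 9.7386) (0, 0) (33.5595, 0) (33.5342, 47) (24.7642, 47)]  |A|=1115.3285
5. ⊥bis P6·P3 via (47.565,17.67): [(0, 9.7386) (0, 0) (33.5595, 0) (33.5342, 47) (24.7642, 47)]  |A|=1115.3285
6. ⊥bis P6·P4 via (21.695,20.58): [(10.2663, 25.1857) (33.551, 15.8021) (33.5342, 47) (24.7642, 47)]  |A|=458.7948
7. ⊥bis P6·P5 via (44.065,32.02): [(10.2663, 25.1857) (33.551, 15.8021) (33.5342, 47) (24.7642, 47)]  |A|=458.7948
8. ⊥bis P6·P7 via (18.795,16.29): [(10.2663, 25.1857) (33.551, 15.8021) (33.5342, 47) (24.7642, 47)]  |A|=458.7948
9. canonical 4-gon: [(10.2663, 25.1857) (33.551, 15.8021) (33.5342, 47) (24.7642, 47)]
10. shoelace: 458.7948

Area of P6's cell: 458.7948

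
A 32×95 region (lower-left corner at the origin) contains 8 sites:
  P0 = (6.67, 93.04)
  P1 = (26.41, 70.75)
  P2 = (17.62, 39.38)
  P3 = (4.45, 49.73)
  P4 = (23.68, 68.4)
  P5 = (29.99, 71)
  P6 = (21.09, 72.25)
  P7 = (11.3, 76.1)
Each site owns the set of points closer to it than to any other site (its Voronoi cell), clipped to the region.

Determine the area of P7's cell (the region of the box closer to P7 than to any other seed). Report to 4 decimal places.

1. box [0,32]×[0,95]: [(0, 0) (32, 0) (32, 95) (0, 95)]
2. ⊥bis P7·P0 via (8.985,84.57): [(0, 82.1142) (0, 0) (32, 0) (32, 90.8604)]  |A|=2767.5943
3. ⊥bis P7·P1 via (18.855,73.425): [(24.2814, 88.7508) (0, 82.1142) (0, 20.1728)]  |A|=752.0119
4. ⊥bis P7·P2 via (14.46,57.74): [(13.2262, 57.5277) (24.2814, 88.7508) (0, 82.1142) (0, 55.2512)]  |A|=520.0346
5. ⊥bis P7·P3 via (7.875,62.915): [(14.5223, 61.1883) (24.2814, 88.7508) (0, 82.1142) (0, 64.9606)]  |A|=426.8002
6. ⊥bis P7·P4 via (17.49,72.25): [(11.1541, 62.0632) (19.6932, 75.7922) (24.2814, 88.7508) (0, 82.1142) (0, 64.9606)]  |A|=399.9433
7. ⊥bis P7·P5 via (20.645,73.55): [(11.1541, 62.0632) (19.6932, 75.7922) (24.2814, 88.7508) (0, 82.1142) (0, 64.9606)]  |A|=399.9433
8. ⊥bis P7·P6 via (16.195,74.175): [(11.1541, 62.0632) (11.9096, 63.2779) (21.6435, 88.0298) (0, 82.1142) (0, 64.9606)]  |A|=349.0837
9. canonical 5-gon: [(11.1541, 62.0632) (11.9096, 63.2779) (21.6435, 88.0298) (0, 82.1142) (0, 64.9606)]
10. shoelace: 349.0837

Area of P7's cell: 349.0837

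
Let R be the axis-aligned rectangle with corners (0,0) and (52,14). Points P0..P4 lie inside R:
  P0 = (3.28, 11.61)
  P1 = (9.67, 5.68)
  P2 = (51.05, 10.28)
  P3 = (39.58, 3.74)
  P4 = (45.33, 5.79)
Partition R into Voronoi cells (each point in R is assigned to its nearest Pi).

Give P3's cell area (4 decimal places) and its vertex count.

Area of P3's cell: 236.3850 (4 vertices)

1. box [0,52]×[0,14]: [(0, 0) (52, 0) (52, 14) (0, 14)]
2. ⊥bis P3·P0 via (21.43,7.675): [(19.766, 0) (52, 0) (52, 14) (22.8013, 14)]  |A|=430.0288
3. ⊥bis P3·P1 via (24.625,4.71): [(24.3195, 0) (52, 0) (52, 14) (25.2276, 14)]  |A|=381.1705
4. ⊥bis P3·P2 via (45.315,7.01): [(24.3195, 0) (49.312, 0) (41.3294, 14) (25.2276, 14)]  |A|=287.6604
5. ⊥bis P3·P4 via (42.455,4.765): [(24.3195, 0) (44.1538, 0) (39.1625, 14) (25.2276, 14)]  |A|=236.385
6. canonical 4-gon: [(24.3195, 0) (44.1538, 0) (39.1625, 14) (25.2276, 14)]
7. shoelace: 236.385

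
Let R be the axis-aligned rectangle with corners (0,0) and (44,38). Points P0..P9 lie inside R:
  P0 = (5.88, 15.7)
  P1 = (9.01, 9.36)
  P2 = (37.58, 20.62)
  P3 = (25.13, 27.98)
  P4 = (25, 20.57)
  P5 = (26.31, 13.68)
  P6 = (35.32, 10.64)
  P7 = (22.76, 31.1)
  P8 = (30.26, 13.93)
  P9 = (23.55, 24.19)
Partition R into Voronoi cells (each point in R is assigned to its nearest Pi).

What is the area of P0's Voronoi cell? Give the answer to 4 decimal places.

1. box [0,44]×[0,38]: [(0, 0) (44, 0) (44, 38) (0, 38)]
2. ⊥bis P0·P1 via (7.445,12.53): [(0, 8.8545) (44, 30.5769) (44, 38) (0, 38)]  |A|=804.5105
3. ⊥bis P0·P2 via (21.73,18.16): [(0, 8.8545) (21.525, 19.4811) (18.6507, 38) (0, 38)]  |A|=486.3732
4. ⊥bis P0·P3 via (15.505,21.84): [(0, 8.8545) (18.0912, 17.7859) (5.1962, 38) (0, 38)]  |A|=316.1565
5. ⊥bis P0·P4 via (15.44,18.135): [(0, 8.8545) (15.8151, 16.6623) (13.8259, 24.4722) (5.1962, 38) (0, 38)]  |A|=306.151
6. ⊥bis P0·P5 via (16.095,14.69): [(0, 8.8545) (15.8151, 16.6623) (13.8259, 24.4722) (5.1962, 38) (0, 38)]  |A|=306.151
7. ⊥bis P0·P6 via (20.6,13.17): [(0, 8.8545) (15.8151, 16.6623) (13.8259, 24.4722) (5.1962, 38) (0, 38)]  |A|=306.151
8. ⊥bis P0·P7 via (14.32,23.4): [(0, 8.8545) (15.8151, 16.6623) (14.0134, 23.7361) (1.0001, 38) (0, 38)]  |A|=274.3168
9. ⊥bis P0·P8 via (18.07,14.815): [(0, 8.8545) (15.8151, 16.6623) (14.0134, 23.7361) (1.0001, 38) (0, 38)]  |A|=274.3168
10. ⊥bis P0·P9 via (14.715,19.945): [(0, 8.8545) (15.8151, 16.6623) (15.2768, 18.7757) (11.6475, 26.3294) (1.0001, 38) (0, 38)]  |A|=270.0872
11. canonical 6-gon: [(0, 8.8545) (15.8151, 16.6623) (15.2768, 18.7757) (11.6475, 26.3294) (1.0001, 38) (0, 38)]
12. shoelace: 270.0872

Area of P0's cell: 270.0872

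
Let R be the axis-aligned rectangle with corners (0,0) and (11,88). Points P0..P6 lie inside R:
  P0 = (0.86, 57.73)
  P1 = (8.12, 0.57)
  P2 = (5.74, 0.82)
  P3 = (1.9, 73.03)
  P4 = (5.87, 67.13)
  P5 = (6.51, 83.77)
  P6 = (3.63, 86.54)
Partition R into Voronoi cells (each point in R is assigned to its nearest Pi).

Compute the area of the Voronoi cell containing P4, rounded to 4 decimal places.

1. box [0,11]×[0,88]: [(0, 0) (11, 0) (11, 88) (0, 88)]
2. ⊥bis P4·P0 via (3.365,62.43): [(0, 64.2235) (11, 58.3607) (11, 88) (0, 88)]  |A|=293.787
3. ⊥bis P4·P1 via (6.995,33.85): [(0, 64.2235) (11, 58.3607) (11, 88) (0, 88)]  |A|=293.787
4. ⊥bis P4·P2 via (5.805,33.975): [(0, 64.2235) (11, 58.3607) (11, 88) (0, 88)]  |A|=293.787
5. ⊥bis P4·P3 via (3.885,70.08): [(0, 67.4659) (0, 64.2235) (11, 58.3607) (11, 74.8676)]  |A|=108.6207
6. ⊥bis P4·P5 via (6.19,75.45): [(0, 67.4659) (0, 64.2235) (11, 58.3607) (11, 74.8676)]  |A|=108.6207
7. ⊥bis P4·P6 via (4.75,76.835): [(0, 67.4659) (0, 64.2235) (11, 58.3607) (11, 74.8676)]  |A|=108.6207
8. canonical 4-gon: [(0, 67.4659) (0, 64.2235) (11, 58.3607) (11, 74.8676)]
9. shoelace: 108.6207

Area of P4's cell: 108.6207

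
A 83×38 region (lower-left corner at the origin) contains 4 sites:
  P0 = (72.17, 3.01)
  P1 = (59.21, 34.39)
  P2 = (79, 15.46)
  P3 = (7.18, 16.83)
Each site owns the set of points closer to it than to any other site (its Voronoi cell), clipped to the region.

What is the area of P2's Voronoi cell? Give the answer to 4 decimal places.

1. box [0,83]×[0,38]: [(0, 0) (83, 0) (83, 38) (0, 38)]
2. ⊥bis P2·P0 via (75.585,9.235): [(83, 5.1672) (83, 38) (23.151, 38)]  |A|=982.506
3. ⊥bis P2·P1 via (69.105,24.925): [(61.4921, 16.9663) (83, 5.1672) (83, 38) (81.6118, 38)]  |A|=367.6815
4. ⊥bis P2·P3 via (43.09,16.145): [(61.4921, 16.9663) (83, 5.1672) (83, 38) (81.6118, 38)]  |A|=367.6815
5. canonical 4-gon: [(61.4921, 16.9663) (83, 5.1672) (83, 38) (81.6118, 38)]
6. shoelace: 367.6815

Area of P2's cell: 367.6815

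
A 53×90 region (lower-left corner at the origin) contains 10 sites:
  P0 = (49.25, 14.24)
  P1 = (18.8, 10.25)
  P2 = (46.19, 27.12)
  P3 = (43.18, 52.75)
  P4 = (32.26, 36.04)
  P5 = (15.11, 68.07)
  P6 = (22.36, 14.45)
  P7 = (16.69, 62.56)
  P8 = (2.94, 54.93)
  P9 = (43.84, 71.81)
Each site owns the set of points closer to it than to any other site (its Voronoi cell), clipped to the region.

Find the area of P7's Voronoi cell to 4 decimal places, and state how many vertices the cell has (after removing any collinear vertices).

Area of P7's cell: 340.1558 (5 vertices)

1. box [0,53]×[0,90]: [(0, 0) (53, 0) (53, 90) (0, 90)]
2. ⊥bis P7·P0 via (32.97,38.4): [(0, 16.1835) (53, 51.897) (53, 90) (0, 90)]  |A|=2965.8668
3. ⊥bis P7·P1 via (17.745,36.405): [(0, 35.6892) (30.7903, 36.9312) (53, 51.897) (53, 90) (0, 90)]  |A|=2665.573
4. ⊥bis P7·P2 via (31.44,44.84): [(0, 35.6892) (21.4879, 36.556) (53, 62.7864) (53, 90) (0, 90)]  |A|=2428.5584
5. ⊥bis P7·P3 via (29.935,57.655): [(0, 35.6892) (21.4879, 36.556) (22.4037, 37.3183) (41.9133, 90) (0, 90)]  |A|=1720.207
6. ⊥bis P7·P4 via (24.475,49.3): [(0, 35.6892) (1.3874, 35.7452) (27.4982, 51.0749) (41.9133, 90) (0, 90)]  |A|=1572.3668
7. ⊥bis P7·P5 via (15.9,65.315): [(0, 60.7557) (0, 35.6892) (1.3874, 35.7452) (27.4982, 51.0749) (34.7762, 70.7278)]  |A|=659.982
8. ⊥bis P7·P6 via (19.525,38.505): [(0, 60.7557) (0, 36.2039) (2.7134, 36.5237) (27.4982, 51.0749) (34.7762, 70.7278)]  |A|=658.7808
9. ⊥bis P7·P8 via (9.815,58.745): [(7.5051, 62.9077) (17.3706, 45.129) (27.4982, 51.0749) (34.7762, 70.7278)]  |A|=358.8786
10. ⊥bis P7·P9 via (30.265,67.185): [(29.5669, 69.234) (7.5051, 62.9077) (17.3706, 45.129) (27.4982, 51.0749) (31.798, 62.6856)]  |A|=340.1558
11. canonical 5-gon: [(29.5669, 69.234) (7.5051, 62.9077) (17.3706, 45.129) (27.4982, 51.0749) (31.798, 62.6856)]
12. shoelace: 340.1558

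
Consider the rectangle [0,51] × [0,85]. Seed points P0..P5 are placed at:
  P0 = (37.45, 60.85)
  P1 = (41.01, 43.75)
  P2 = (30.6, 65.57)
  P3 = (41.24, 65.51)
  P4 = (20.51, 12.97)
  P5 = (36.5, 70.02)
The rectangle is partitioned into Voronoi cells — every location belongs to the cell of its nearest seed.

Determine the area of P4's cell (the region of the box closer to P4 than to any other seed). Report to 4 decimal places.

Area of P4's cell: 1601.9846

1. box [0,51]×[0,85]: [(0, 0) (51, 0) (51, 85) (0, 85)]
2. ⊥bis P4·P0 via (28.98,36.91): [(0, 47.1632) (0, 0) (51, 0) (51, 29.1193)]  |A|=1945.2026
3. ⊥bis P4·P1 via (30.76,28.36): [(5.3922, 45.2554) (0, 47.1632) (0, 0) (51, 0) (51, 14.8798)]  |A|=1620.4868
4. ⊥bis P4·P2 via (25.555,39.27): [(9.858, 42.2811) (0, 44.1721) (0, 0) (51, 0) (51, 14.8798)]  |A|=1601.9846
5. ⊥bis P4·P3 via (30.875,39.24): [(9.858, 42.2811) (0, 44.1721) (0, 0) (51, 0) (51, 14.8798)]  |A|=1601.9846
6. ⊥bis P4·P5 via (28.505,41.495): [(9.858, 42.2811) (0, 44.1721) (0, 0) (51, 0) (51, 14.8798)]  |A|=1601.9846
7. canonical 5-gon: [(9.858, 42.2811) (0, 44.1721) (0, 0) (51, 0) (51, 14.8798)]
8. shoelace: 1601.9846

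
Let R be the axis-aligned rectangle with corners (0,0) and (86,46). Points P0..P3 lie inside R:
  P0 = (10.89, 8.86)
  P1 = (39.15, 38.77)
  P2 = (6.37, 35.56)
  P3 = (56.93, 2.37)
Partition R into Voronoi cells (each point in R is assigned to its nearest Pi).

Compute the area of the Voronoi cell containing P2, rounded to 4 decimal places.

Area of P2's cell: 534.6444

1. box [0,86]×[0,46]: [(0, 0) (86, 0) (86, 46) (0, 46)]
2. ⊥bis P2·P0 via (8.63,22.21): [(0, 20.749) (86, 35.3078) (86, 46) (0, 46)]  |A|=1545.554
3. ⊥bis P2·P1 via (22.76,37.165): [(0, 20.749) (23.9702, 24.8069) (21.8948, 46) (0, 46)]  |A|=534.6444
4. ⊥bis P2·P3 via (31.65,18.965): [(0, 20.749) (23.9702, 24.8069) (21.8948, 46) (0, 46)]  |A|=534.6444
5. canonical 4-gon: [(0, 20.749) (23.9702, 24.8069) (21.8948, 46) (0, 46)]
6. shoelace: 534.6444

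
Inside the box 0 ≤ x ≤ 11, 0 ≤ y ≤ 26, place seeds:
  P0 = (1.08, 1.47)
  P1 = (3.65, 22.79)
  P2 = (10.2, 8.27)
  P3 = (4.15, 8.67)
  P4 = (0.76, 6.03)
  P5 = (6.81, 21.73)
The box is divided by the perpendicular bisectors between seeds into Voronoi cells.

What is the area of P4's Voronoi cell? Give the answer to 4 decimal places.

Area of P4's cell: 17.1575

1. box [0,11]×[0,26]: [(0, 0) (11, 0) (11, 26) (0, 26)]
2. ⊥bis P4·P0 via (0.92,3.75): [(0, 3.6854) (11, 4.4574) (11, 26) (0, 26)]  |A|=241.2146
3. ⊥bis P4·P1 via (2.205,14.41): [(0, 14.7902) (0, 3.6854) (11, 4.4574) (11, 12.8934)]  |A|=107.4747
4. ⊥bis P4·P2 via (5.48,7.15): [(3.8235, 14.1309) (0, 14.7902) (0, 3.6854) (6.1989, 4.1204)]  |A|=52.7731
5. ⊥bis P4·P3 via (2.455,7.35): [(0, 10.5024) (0, 3.6854) (5.0337, 4.0387)]  |A|=17.1575
6. ⊥bis P4·P5 via (3.785,13.88): [(0, 10.5024) (0, 3.6854) (5.0337, 4.0387)]  |A|=17.1575
7. canonical 3-gon: [(0, 10.5024) (0, 3.6854) (5.0337, 4.0387)]
8. shoelace: 17.1575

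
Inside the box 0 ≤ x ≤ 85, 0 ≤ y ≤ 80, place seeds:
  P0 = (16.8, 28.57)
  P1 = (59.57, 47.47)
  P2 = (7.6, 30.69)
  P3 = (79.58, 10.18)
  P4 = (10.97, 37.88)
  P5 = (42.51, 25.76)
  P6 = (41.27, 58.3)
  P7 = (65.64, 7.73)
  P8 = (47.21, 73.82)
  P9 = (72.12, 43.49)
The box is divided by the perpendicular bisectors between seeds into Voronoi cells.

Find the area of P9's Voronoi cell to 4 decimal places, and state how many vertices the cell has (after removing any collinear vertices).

1. box [0,85]×[0,80]: [(0, 0) (85, 0) (85, 80) (0, 80)]
2. ⊥bis P9·P0 via (44.46,36.03): [(54.1774, 0) (85, 0) (85, 80) (32.6011, 80)]  |A|=3328.8578
3. ⊥bis P9·P1 via (65.845,45.48): [(52.911, 4.6956) (54.1774, 0) (85, 0) (85, 80) (76.7924, 80)]  |A|=1664.9609
4. ⊥bis P9·P2 via (39.86,37.09): [(52.911, 4.6956) (54.1774, 0) (85, 0) (85, 80) (76.7924, 80)]  |A|=1664.9609
5. ⊥bis P9·P3 via (75.85,26.835): [(58.7151, 22.9975) (85, 28.8842) (85, 80) (76.7924, 80)]  |A|=905.7142
6. ⊥bis P9·P4 via (41.545,40.685): [(58.7151, 22.9975) (85, 28.8842) (85, 80) (76.7924, 80)]  |A|=905.7142
7. ⊥bis P9·P5 via (57.315,34.625): [(60.641, 29.0704) (63.6196, 24.0959) (85, 28.8842) (85, 80) (76.7924, 80)]  |A|=891.8795
8. ⊥bis P9·P6 via (56.695,50.895): [(60.641, 29.0704) (63.6196, 24.0959) (85, 28.8842) (85, 80) (76.7924, 80)]  |A|=891.8795
9. ⊥bis P9·P7 via (68.88,25.61): [(60.641, 29.0704) (61.9625, 26.8635) (69.7092, 25.4597) (85, 28.8842) (85, 80) (76.7924, 80)]  |A|=882.3228
10. ⊥bis P9·P8 via (59.665,58.655): [(73.6713, 70.1583) (60.641, 29.0704) (61.9625, 26.8635) (69.7092, 25.4597) (85, 28.8842) (85, 79.4626)]  |A|=838.8905
11. canonical 6-gon: [(73.6713, 70.1583) (60.641, 29.0704) (61.9625, 26.8635) (69.7092, 25.4597) (85, 28.8842) (85, 79.4626)]
12. shoelace: 838.8905

Area of P9's cell: 838.8905 (6 vertices)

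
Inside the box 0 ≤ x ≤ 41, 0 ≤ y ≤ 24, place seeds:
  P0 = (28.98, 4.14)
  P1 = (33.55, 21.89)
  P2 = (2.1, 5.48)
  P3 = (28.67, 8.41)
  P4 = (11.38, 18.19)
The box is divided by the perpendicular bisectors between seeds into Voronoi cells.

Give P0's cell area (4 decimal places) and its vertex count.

1. box [0,41]×[0,24]: [(0, 0) (41, 0) (41, 24) (0, 24)]
2. ⊥bis P0·P1 via (31.265,13.015): [(0, 21.0646) (0, 0) (41, 0) (41, 10.5086)]  |A|=647.2509
3. ⊥bis P0·P2 via (15.54,4.81): [(16.1431, 16.9084) (15.3002, 0) (41, 0) (41, 10.5086)]  |A|=347.8758
4. ⊥bis P0·P3 via (28.825,6.275): [(15.565, 5.3123) (15.3002, 0) (41, 0) (41, 7.1589)]  |A|=159.3061
5. ⊥bis P0·P4 via (20.18,11.165): [(15.565, 5.3123) (15.3002, 0) (41, 0) (41, 7.1589)]  |A|=159.3061
6. canonical 4-gon: [(15.565, 5.3123) (15.3002, 0) (41, 0) (41, 7.1589)]
7. shoelace: 159.3061

Area of P0's cell: 159.3061 (4 vertices)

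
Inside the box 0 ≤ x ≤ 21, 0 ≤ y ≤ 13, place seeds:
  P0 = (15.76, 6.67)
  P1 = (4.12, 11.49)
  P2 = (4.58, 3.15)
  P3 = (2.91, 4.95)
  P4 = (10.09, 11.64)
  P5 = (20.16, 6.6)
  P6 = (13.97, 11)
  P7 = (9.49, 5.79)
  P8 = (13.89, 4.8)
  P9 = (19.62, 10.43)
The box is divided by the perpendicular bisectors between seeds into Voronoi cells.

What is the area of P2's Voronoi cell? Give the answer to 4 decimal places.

Area of P2's cell: 31.1356

1. box [0,21]×[0,13]: [(0, 0) (21, 0) (21, 13) (0, 13)]
2. ⊥bis P2·P0 via (10.17,4.91): [(0, 0) (11.7159, 0) (7.6229, 13) (0, 13)]  |A|=125.7021
3. ⊥bis P2·P1 via (4.35,7.32): [(0, 7.0801) (0, 0) (11.7159, 0) (9.3248, 7.5944)]  |A|=77.4978
4. ⊥bis P2·P3 via (3.745,4.05): [(7.4541, 7.4912) (0, 0.5755) (0, 0) (11.7159, 0) (9.3248, 7.5944)]  |A|=53.2549
5. ⊥bis P2·P4 via (7.335,7.395): [(7.3441, 7.3891) (0, 0.5755) (0, 0) (11.7159, 0) (9.9147, 5.7208)]  |A|=51.2489
6. ⊥bis P2·P5 via (12.37,4.875): [(7.3441, 7.3891) (0, 0.5755) (0, 0) (11.7159, 0) (9.9147, 5.7208)]  |A|=51.2489
7. ⊥bis P2·P6 via (9.275,7.075): [(7.3441, 7.3891) (0, 0.5755) (0, 0) (11.7159, 0) (9.9147, 5.7208)]  |A|=51.2489
8. ⊥bis P2·P7 via (7.035,4.47): [(6.0907, 6.2263) (0, 0.5755) (0, 0) (9.4384, 0)]  |A|=31.1356
9. ⊥bis P2·P8 via (9.235,3.975): [(6.0907, 6.2263) (0, 0.5755) (0, 0) (9.4384, 0)]  |A|=31.1356
10. ⊥bis P2·P9 via (12.1,6.79): [(6.0907, 6.2263) (0, 0.5755) (0, 0) (9.4384, 0)]  |A|=31.1356
11. canonical 4-gon: [(6.0907, 6.2263) (0, 0.5755) (0, 0) (9.4384, 0)]
12. shoelace: 31.1356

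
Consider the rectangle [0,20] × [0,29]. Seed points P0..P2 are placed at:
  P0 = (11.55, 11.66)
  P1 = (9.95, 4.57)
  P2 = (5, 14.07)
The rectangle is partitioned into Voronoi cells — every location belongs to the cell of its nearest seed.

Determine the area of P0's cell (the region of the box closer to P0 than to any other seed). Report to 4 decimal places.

Area of P0's cell: 208.9299

1. box [0,20]×[0,29]: [(0, 0) (20, 0) (20, 29) (0, 29)]
2. ⊥bis P0·P1 via (10.75,8.115): [(0, 10.541) (20, 6.0276) (20, 29) (0, 29)]  |A|=414.315
3. ⊥bis P0·P2 via (8.275,12.865): [(6.851, 8.9949) (20, 6.0276) (20, 29) (14.2117, 29)]  |A|=208.9299
4. canonical 4-gon: [(6.851, 8.9949) (20, 6.0276) (20, 29) (14.2117, 29)]
5. shoelace: 208.9299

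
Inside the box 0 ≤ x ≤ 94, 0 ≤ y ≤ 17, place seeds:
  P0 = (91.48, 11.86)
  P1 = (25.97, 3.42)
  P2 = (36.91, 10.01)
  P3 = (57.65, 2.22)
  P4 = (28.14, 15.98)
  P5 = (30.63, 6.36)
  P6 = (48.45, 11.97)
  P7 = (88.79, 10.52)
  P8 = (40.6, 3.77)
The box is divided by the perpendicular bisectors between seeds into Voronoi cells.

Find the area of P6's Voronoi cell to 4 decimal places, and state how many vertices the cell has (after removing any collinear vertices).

Area of P6's cell: 168.3545 (4 vertices)

1. box [0,94]×[0,17]: [(0, 0) (94, 0) (94, 17) (0, 17)]
2. ⊥bis P6·P0 via (69.965,11.915): [(0, 0) (69.9345, 0) (69.978, 17) (0, 17)]  |A|=1189.2566
3. ⊥bis P6·P1 via (37.21,7.695): [(40.1367, 0) (69.9345, 0) (69.978, 17) (33.671, 17)]  |A|=561.8915
4. ⊥bis P6·P2 via (42.68,10.99): [(44.5466, 0) (69.9345, 0) (69.978, 17) (41.6592, 17)]  |A|=456.5071
5. ⊥bis P6·P3 via (53.05,7.095): [(44.5466, 0) (45.5308, 0) (63.5471, 17) (41.6592, 17)]  |A|=194.4134
6. ⊥bis P6·P4 via (38.295,13.975): [(44.5466, 0) (45.5308, 0) (63.5471, 17) (41.6592, 17)]  |A|=194.4134
7. ⊥bis P6·P5 via (39.54,9.165): [(44.5466, 0) (45.5308, 0) (63.5471, 17) (41.6592, 17)]  |A|=194.4134
8. ⊥bis P6·P7 via (68.62,11.245): [(44.5466, 0) (45.5308, 0) (63.5471, 17) (41.6592, 17)]  |A|=194.4134
9. ⊥bis P6·P8 via (44.525,7.87): [(42.9546, 9.3734) (49.1644, 3.4286) (63.5471, 17) (41.6592, 17)]  |A|=168.3545
10. canonical 4-gon: [(42.9546, 9.3734) (49.1644, 3.4286) (63.5471, 17) (41.6592, 17)]
11. shoelace: 168.3545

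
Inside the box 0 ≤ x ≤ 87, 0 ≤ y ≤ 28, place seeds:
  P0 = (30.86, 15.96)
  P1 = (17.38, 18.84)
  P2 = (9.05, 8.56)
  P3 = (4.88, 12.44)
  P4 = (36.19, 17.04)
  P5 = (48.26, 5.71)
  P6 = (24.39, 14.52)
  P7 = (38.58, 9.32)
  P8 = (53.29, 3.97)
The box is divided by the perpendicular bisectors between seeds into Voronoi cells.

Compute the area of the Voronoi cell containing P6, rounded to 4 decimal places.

Area of P6's cell: 179.5306

1. box [0,87]×[0,28]: [(0, 0) (87, 0) (87, 28) (0, 28)]
2. ⊥bis P6·P0 via (27.625,15.24): [(0, 0) (31.0169, 0) (24.7851, 28) (0, 28)]  |A|=781.2275
3. ⊥bis P6·P1 via (20.885,16.68): [(10.6057, 0) (31.0169, 0) (25.6012, 24.3329)]  |A|=248.3318
4. ⊥bis P6·P2 via (16.72,11.54): [(17.1057, 10.5473) (21.2036, 0) (31.0169, 0) (25.6012, 24.3329)]  |A|=192.4422
5. ⊥bis P6·P3 via (14.635,13.48): [(17.1057, 10.5473) (21.2036, 0) (31.0169, 0) (25.6012, 24.3329)]  |A|=192.4422
6. ⊥bis P6·P4 via (30.29,15.78): [(17.1057, 10.5473) (21.2036, 0) (31.0169, 0) (25.6012, 24.3329)]  |A|=192.4422
7. ⊥bis P6·P5 via (36.325,10.115): [(17.1057, 10.5473) (21.2036, 0) (31.0169, 0) (25.6012, 24.3329)]  |A|=192.4422
8. ⊥bis P6·P7 via (31.485,11.92): [(17.1057, 10.5473) (21.2036, 0) (27.1169, 0) (29.5432, 6.6212) (25.6012, 24.3329)]  |A|=179.5306
9. ⊥bis P6·P8 via (38.84,9.245): [(17.1057, 10.5473) (21.2036, 0) (27.1169, 0) (29.5432, 6.6212) (25.6012, 24.3329)]  |A|=179.5306
10. canonical 5-gon: [(17.1057, 10.5473) (21.2036, 0) (27.1169, 0) (29.5432, 6.6212) (25.6012, 24.3329)]
11. shoelace: 179.5306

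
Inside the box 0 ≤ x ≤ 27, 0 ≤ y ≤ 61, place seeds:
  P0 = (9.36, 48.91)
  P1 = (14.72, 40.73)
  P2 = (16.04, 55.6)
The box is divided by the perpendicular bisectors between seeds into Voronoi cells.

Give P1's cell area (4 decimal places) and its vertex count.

1. box [0,27]×[0,61]: [(0, 0) (27, 0) (27, 61) (0, 61)]
2. ⊥bis P1·P0 via (12.04,44.82): [(0, 36.9307) (0, 0) (27, 0) (27, 54.6226)]  |A|=1235.9702
3. ⊥bis P1·P2 via (15.38,48.165): [(16.9343, 48.027) (0, 36.9307) (0, 0) (27, 0) (27, 47.1335)]  |A|=1198.2785
4. canonical 5-gon: [(16.9343, 48.027) (0, 36.9307) (0, 0) (27, 0) (27, 47.1335)]
5. shoelace: 1198.2785

Area of P1's cell: 1198.2785 (5 vertices)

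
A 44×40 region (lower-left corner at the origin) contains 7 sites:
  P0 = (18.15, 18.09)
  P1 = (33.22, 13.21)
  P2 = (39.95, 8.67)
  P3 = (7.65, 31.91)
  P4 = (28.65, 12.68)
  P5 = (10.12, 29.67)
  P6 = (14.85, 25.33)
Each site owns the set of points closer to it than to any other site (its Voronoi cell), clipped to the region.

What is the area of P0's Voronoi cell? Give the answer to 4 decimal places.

Area of P0's cell: 425.9416

1. box [0,44]×[0,40]: [(0, 0) (44, 0) (44, 40) (0, 40)]
2. ⊥bis P0·P1 via (25.685,15.65): [(0, 0) (20.6172, 0) (33.5701, 40) (0, 40)]  |A|=1083.7451
3. ⊥bis P0·P2 via (29.05,13.38): [(0, 0) (20.6172, 0) (33.5701, 40) (0, 40)]  |A|=1083.7451
4. ⊥bis P0·P3 via (12.9,25): [(0, 15.199) (0, 0) (20.6172, 0) (33.5701, 40) (32.6429, 40)]  |A|=678.9571
5. ⊥bis P0·P4 via (23.4,15.385): [(0, 15.199) (0, 0) (15.4731, 0) (29.3196, 26.874) (33.5701, 40) (32.6429, 40)]  |A|=609.8354
6. ⊥bis P0·P5 via (14.135,23.88): [(0, 14.0783) (0, 0) (15.4731, 0) (29.3196, 26.874) (32.4664, 36.5916)]  |A|=536.6218
7. ⊥bis P0·P6 via (16.5,21.71): [(0.4672, 14.4022) (0, 14.0783) (0, 0) (15.4731, 0) (29.3196, 26.874) (29.5776, 27.6708)]  |A|=425.9416
8. canonical 6-gon: [(0.4672, 14.4022) (0, 14.0783) (0, 0) (15.4731, 0) (29.3196, 26.874) (29.5776, 27.6708)]
9. shoelace: 425.9416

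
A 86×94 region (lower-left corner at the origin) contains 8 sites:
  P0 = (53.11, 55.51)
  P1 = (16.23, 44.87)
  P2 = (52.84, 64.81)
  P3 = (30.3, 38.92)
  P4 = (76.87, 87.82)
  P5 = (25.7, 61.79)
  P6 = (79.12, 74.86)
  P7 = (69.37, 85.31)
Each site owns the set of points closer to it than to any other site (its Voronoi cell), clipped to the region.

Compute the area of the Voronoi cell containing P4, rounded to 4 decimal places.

1. box [0,86]×[0,94]: [(0, 0) (86, 0) (86, 94) (0, 94)]
2. ⊥bis P4·P0 via (64.99,71.665): [(86, 56.2147) (86, 94) (34.6178, 94)]  |A|=970.745
3. ⊥bis P4·P1 via (46.55,66.345): [(86, 56.2147) (86, 94) (34.6178, 94)]  |A|=970.745
4. ⊥bis P4·P2 via (64.855,76.315): [(79.5845, 60.9325) (86, 56.2147) (86, 94) (47.9207, 94)]  |A|=750.7985
5. ⊥bis P4·P3 via (53.585,63.37): [(79.5845, 60.9325) (86, 56.2147) (86, 94) (47.9207, 94)]  |A|=750.7985
6. ⊥bis P4·P5 via (51.285,74.805): [(79.5845, 60.9325) (86, 56.2147) (86, 94) (47.9207, 94)]  |A|=750.7985
7. ⊥bis P4·P6 via (77.995,81.34): [(62.6022, 78.6676) (86, 82.7298) (86, 94) (47.9207, 94)]  |A|=423.7723
8. ⊥bis P4·P7 via (73.12,86.565): [(75.0403, 80.827) (86, 82.7298) (86, 94) (70.6318, 94)]  |A|=162.9819
9. canonical 4-gon: [(75.0403, 80.827) (86, 82.7298) (86, 94) (70.6318, 94)]
10. shoelace: 162.9819

Area of P4's cell: 162.9819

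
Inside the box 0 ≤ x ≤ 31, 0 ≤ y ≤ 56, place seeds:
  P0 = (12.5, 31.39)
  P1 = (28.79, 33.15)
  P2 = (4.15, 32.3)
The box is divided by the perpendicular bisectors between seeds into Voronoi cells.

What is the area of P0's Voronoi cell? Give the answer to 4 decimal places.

Area of P0's cell: 739.2210

1. box [0,31]×[0,56]: [(0, 0) (31, 0) (31, 56) (0, 56)]
2. ⊥bis P0·P1 via (20.645,32.27): [(0, 0) (24.1315, 0) (18.0812, 56) (0, 56)]  |A|=1181.9549
3. ⊥bis P0·P2 via (8.325,31.845): [(4.8545, 0) (24.1315, 0) (18.0812, 56) (10.9575, 56)]  |A|=739.221
4. canonical 4-gon: [(4.8545, 0) (24.1315, 0) (18.0812, 56) (10.9575, 56)]
5. shoelace: 739.221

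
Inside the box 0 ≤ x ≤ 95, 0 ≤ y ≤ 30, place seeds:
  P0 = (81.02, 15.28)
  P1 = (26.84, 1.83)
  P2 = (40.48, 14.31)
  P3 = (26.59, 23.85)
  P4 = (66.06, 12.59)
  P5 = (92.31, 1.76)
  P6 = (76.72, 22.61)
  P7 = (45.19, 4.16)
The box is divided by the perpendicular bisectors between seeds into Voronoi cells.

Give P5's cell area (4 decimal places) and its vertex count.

1. box [0,95]×[0,30]: [(0, 0) (95, 0) (95, 30) (0, 30)]
2. ⊥bis P5·P0 via (86.665,8.52): [(76.4621, 0) (95, 0) (95, 15.4802)]  |A|=143.4851
3. ⊥bis P5·P1 via (59.575,1.795): [(76.4621, 0) (95, 0) (95, 15.4802)]  |A|=143.4851
4. ⊥bis P5·P2 via (66.395,8.035): [(76.4621, 0) (95, 0) (95, 15.4802)]  |A|=143.4851
5. ⊥bis P5·P3 via (59.45,12.805): [(76.4621, 0) (95, 0) (95, 15.4802)]  |A|=143.4851
6. ⊥bis P5·P4 via (79.185,7.175): [(76.4621, 0) (95, 0) (95, 15.4802)]  |A|=143.4851
7. ⊥bis P5·P6 via (84.515,12.185): [(76.4621, 0) (95, 0) (95, 15.4802)]  |A|=143.4851
8. ⊥bis P5·P7 via (68.75,2.96): [(76.4621, 0) (95, 0) (95, 15.4802)]  |A|=143.4851
9. canonical 3-gon: [(76.4621, 0) (95, 0) (95, 15.4802)]
10. shoelace: 143.4851

Area of P5's cell: 143.4851 (3 vertices)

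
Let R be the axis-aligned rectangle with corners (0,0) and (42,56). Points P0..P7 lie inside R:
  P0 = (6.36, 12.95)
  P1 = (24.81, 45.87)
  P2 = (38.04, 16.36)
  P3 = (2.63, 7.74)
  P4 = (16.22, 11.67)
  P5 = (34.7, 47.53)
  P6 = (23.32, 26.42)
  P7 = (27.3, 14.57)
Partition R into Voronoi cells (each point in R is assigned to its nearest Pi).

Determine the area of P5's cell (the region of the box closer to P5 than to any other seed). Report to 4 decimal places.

1. box [0,42]×[0,56]: [(0, 0) (42, 0) (42, 56) (0, 56)]
2. ⊥bis P5·P0 via (20.53,30.24): [(0, 47.0653) (42, 12.6443) (42, 56) (0, 56)]  |A|=1098.0979
3. ⊥bis P5·P1 via (29.755,46.7): [(34.4298, 18.8485) (42, 12.6443) (42, 56) (28.194, 56)]  |A|=420.5628
4. ⊥bis P5·P2 via (36.37,31.945): [(32.3047, 31.5094) (42, 32.5483) (42, 56) (28.194, 56)]  |A|=282.7442
5. ⊥bis P5·P3 via (18.665,27.635): [(32.3047, 31.5094) (42, 32.5483) (42, 56) (28.194, 56)]  |A|=282.7442
6. ⊥bis P5·P4 via (25.46,29.6): [(32.3047, 31.5094) (42, 32.5483) (42, 56) (28.194, 56)]  |A|=282.7442
7. ⊥bis P5·P6 via (29.01,36.975): [(31.6238, 35.5659) (38.0139, 32.1212) (42, 32.5483) (42, 56) (28.194, 56)]  |A|=270.956
8. ⊥bis P5·P7 via (31,31.05): [(31.6238, 35.5659) (38.0139, 32.1212) (42, 32.5483) (42, 56) (28.194, 56)]  |A|=270.956
9. canonical 5-gon: [(31.6238, 35.5659) (38.0139, 32.1212) (42, 32.5483) (42, 56) (28.194, 56)]
10. shoelace: 270.956

Area of P5's cell: 270.9560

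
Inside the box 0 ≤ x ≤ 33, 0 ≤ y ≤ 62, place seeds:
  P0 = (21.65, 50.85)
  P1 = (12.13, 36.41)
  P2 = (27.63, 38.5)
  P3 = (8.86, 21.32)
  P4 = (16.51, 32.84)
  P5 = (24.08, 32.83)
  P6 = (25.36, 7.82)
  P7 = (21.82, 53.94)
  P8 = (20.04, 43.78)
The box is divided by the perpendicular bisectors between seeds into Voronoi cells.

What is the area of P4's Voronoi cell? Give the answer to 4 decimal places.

1. box [0,33]×[0,62]: [(0, 0) (33, 0) (33, 62) (0, 62)]
2. ⊥bis P4·P0 via (19.08,41.845): [(0, 47.2904) (0, 0) (33, 0) (33, 37.8723)]  |A|=1405.1837
3. ⊥bis P4·P1 via (14.32,34.625): [(19.9925, 41.5846) (0, 17.0559) (0, 0) (33, 0) (33, 37.8723)]  |A|=1102.9522
4. ⊥bis P4·P2 via (22.07,35.67): [(19.4182, 40.8799) (0, 17.0559) (0, 0) (33, 0) (33, 14.1962)]  |A|=936.5214
5. ⊥bis P4·P3 via (12.685,27.08): [(19.4182, 40.8799) (9.7558, 29.0252) (33, 13.5896) (33, 14.1962)]  |A|=216.4694
6. ⊥bis P4·P5 via (20.295,32.835): [(20.3033, 39.1409) (19.4182, 40.8799) (9.7558, 29.0252) (20.2807, 22.036)]  |A|=103.7415
7. ⊥bis P4·P6 via (20.935,20.33): [(20.3033, 39.1409) (19.4182, 40.8799) (9.7558, 29.0252) (20.2807, 22.036)]  |A|=103.7415
8. ⊥bis P4·P7 via (19.165,43.39): [(20.3033, 39.1409) (19.4182, 40.8799) (9.7558, 29.0252) (20.2807, 22.036)]  |A|=103.7415
9. ⊥bis P4·P8 via (18.275,38.31): [(20.3014, 37.6562) (17.5217, 38.5531) (9.7558, 29.0252) (20.2807, 22.036)]  |A|=98.9982
10. canonical 4-gon: [(20.3014, 37.6562) (17.5217, 38.5531) (9.7558, 29.0252) (20.2807, 22.036)]
11. shoelace: 98.9982

Area of P4's cell: 98.9982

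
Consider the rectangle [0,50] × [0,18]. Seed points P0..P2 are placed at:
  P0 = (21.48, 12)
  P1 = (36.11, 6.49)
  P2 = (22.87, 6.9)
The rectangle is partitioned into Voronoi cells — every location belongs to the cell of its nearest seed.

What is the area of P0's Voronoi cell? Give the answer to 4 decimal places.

Area of P0's cell: 320.8223

1. box [0,50]×[0,18]: [(0, 0) (50, 0) (50, 18) (0, 18)]
2. ⊥bis P0·P1 via (28.795,9.245): [(0, 0) (25.3131, 0) (32.0923, 18) (0, 18)]  |A|=516.6491
3. ⊥bis P0·P2 via (22.175,9.45): [(0, 3.4062) (29.6383, 11.4841) (32.0923, 18) (0, 18)]  |A|=320.8223
4. canonical 4-gon: [(0, 3.4062) (29.6383, 11.4841) (32.0923, 18) (0, 18)]
5. shoelace: 320.8223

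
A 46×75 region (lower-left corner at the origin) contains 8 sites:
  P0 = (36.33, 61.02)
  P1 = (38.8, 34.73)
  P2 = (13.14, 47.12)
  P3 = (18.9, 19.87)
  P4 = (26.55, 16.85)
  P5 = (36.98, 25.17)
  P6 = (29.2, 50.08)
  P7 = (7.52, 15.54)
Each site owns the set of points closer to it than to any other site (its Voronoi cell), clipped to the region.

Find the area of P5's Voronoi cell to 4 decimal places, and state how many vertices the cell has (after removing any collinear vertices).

1. box [0,46]×[0,75]: [(0, 0) (46, 0) (46, 75) (0, 75)]
2. ⊥bis P5·P0 via (36.655,43.095): [(0, 42.4304) (0, 0) (46, 0) (46, 43.2644)]  |A|=1970.9813
3. ⊥bis P5·P1 via (37.89,29.95): [(0, 37.1634) (0, 0) (46, 0) (46, 28.406)]  |A|=1508.0965
4. ⊥bis P5·P2 via (25.06,36.145): [(22.1203, 32.9522) (0, 8.9272) (0, 0) (46, 0) (46, 28.406)]  |A|=1195.8004
5. ⊥bis P5·P3 via (27.94,22.52): [(25.0451, 32.3954) (34.5415, 0) (46, 0) (46, 28.406)]  |A|=483.223
6. ⊥bis P5·P4 via (31.765,21.01): [(25.0451, 32.3954) (26.4175, 27.7136) (46, 3.1649) (46, 28.406)]  |A|=293.457
7. ⊥bis P5·P6 via (33.09,37.625): [(25.0451, 32.3954) (26.4175, 27.7136) (46, 3.1649) (46, 28.406)]  |A|=293.457
8. ⊥bis P5·P7 via (22.25,20.355): [(25.0451, 32.3954) (26.4175, 27.7136) (46, 3.1649) (46, 28.406)]  |A|=293.457
9. canonical 4-gon: [(25.0451, 32.3954) (26.4175, 27.7136) (46, 3.1649) (46, 28.406)]
10. shoelace: 293.457

Area of P5's cell: 293.4570 (4 vertices)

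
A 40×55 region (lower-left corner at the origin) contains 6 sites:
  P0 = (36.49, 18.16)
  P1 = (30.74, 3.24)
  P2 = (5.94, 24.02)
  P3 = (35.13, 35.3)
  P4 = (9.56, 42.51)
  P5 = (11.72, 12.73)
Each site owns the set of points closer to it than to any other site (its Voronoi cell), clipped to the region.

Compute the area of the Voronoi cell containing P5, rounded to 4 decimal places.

1. box [0,40]×[0,55]: [(0, 0) (40, 0) (40, 55) (0, 55)]
2. ⊥bis P5·P0 via (24.105,15.445): [(0, 0) (27.4908, 0) (15.4339, 55) (0, 55)]  |A|=1180.4288
3. ⊥bis P5·P1 via (21.23,7.985): [(0, 0) (17.2459, 0) (24.3636, 14.2654) (15.4339, 55) (0, 55)]  |A|=1107.355
4. ⊥bis P5·P2 via (8.83,18.375): [(0, 13.8544) (0, 0) (17.2459, 0) (24.3636, 14.2654) (21.9862, 25.1104)]  |A|=424.3817
5. ⊥bis P5·P3 via (23.425,24.015): [(0, 13.8544) (0, 0) (17.2459, 0) (24.3636, 14.2654) (21.9862, 25.1104)]  |A|=424.3817
6. ⊥bis P5·P4 via (10.64,27.62): [(0, 13.8544) (0, 0) (17.2459, 0) (24.3636, 14.2654) (21.9862, 25.1104)]  |A|=424.3817
7. canonical 5-gon: [(0, 13.8544) (0, 0) (17.2459, 0) (24.3636, 14.2654) (21.9862, 25.1104)]
8. shoelace: 424.3817

Area of P5's cell: 424.3817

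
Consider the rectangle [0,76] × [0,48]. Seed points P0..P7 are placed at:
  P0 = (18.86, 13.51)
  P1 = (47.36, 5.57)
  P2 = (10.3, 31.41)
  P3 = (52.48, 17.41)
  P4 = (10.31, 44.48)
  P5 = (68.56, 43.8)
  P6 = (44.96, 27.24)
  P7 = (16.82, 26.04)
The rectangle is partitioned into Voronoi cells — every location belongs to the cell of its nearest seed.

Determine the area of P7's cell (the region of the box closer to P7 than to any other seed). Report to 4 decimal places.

1. box [0,76]×[0,48]: [(0, 0) (76, 0) (76, 48) (0, 48)]
2. ⊥bis P7·P0 via (17.84,19.775): [(0, 16.8705) (76, 29.244) (76, 48) (0, 48)]  |A|=1895.6502
3. ⊥bis P7·P1 via (32.09,15.805): [(0, 16.8705) (36.8224, 22.8655) (53.6693, 48) (0, 48)]  |A|=1247.6074
4. ⊥bis P7·P2 via (13.56,28.725): [(4.3843, 17.5843) (36.8224, 22.8655) (53.6693, 48) (29.4353, 48)]  |A|=731.7196
5. ⊥bis P7·P3 via (34.65,21.725): [(4.3843, 17.5843) (34.8482, 22.5441) (41.0088, 48) (29.4353, 48)]  |A|=548.474
6. ⊥bis P7·P4 via (13.565,35.26): [(21.1469, 37.9367) (4.3843, 17.5843) (34.8482, 22.5441) (40.2013, 44.6636)]  |A|=461.1695
7. ⊥bis P7·P5 via (42.69,34.92): [(39.438, 44.3941) (21.1469, 37.9367) (4.3843, 17.5843) (34.8482, 22.5441) (39.8474, 43.2013)]  |A|=460.6591
8. ⊥bis P7·P6 via (30.89,26.64): [(30.2709, 41.1578) (21.1469, 37.9367) (4.3843, 17.5843) (31.0908, 21.9323)]  |A|=324.3546
9. canonical 4-gon: [(30.2709, 41.1578) (21.1469, 37.9367) (4.3843, 17.5843) (31.0908, 21.9323)]
10. shoelace: 324.3546

Area of P7's cell: 324.3546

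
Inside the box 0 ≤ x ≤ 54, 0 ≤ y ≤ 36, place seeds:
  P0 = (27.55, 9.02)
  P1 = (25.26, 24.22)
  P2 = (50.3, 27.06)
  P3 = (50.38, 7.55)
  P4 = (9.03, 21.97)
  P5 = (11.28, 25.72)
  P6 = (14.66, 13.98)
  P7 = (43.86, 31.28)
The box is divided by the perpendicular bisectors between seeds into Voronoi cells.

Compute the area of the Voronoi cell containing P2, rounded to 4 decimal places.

1. box [0,54]×[0,36]: [(0, 0) (54, 0) (54, 36) (0, 36)]
2. ⊥bis P2·P0 via (38.925,18.04): [(53.2301, 0) (54, 0) (54, 36) (24.6833, 36)]  |A|=541.5581
3. ⊥bis P2·P1 via (37.78,25.64): [(38.5947, 18.4565) (53.2301, 0) (54, 0) (54, 36) (36.605, 36)]  |A|=436.9841
4. ⊥bis P2·P3 via (50.34,17.305): [(38.5947, 18.4565) (39.5429, 17.2607) (54, 17.32) (54, 36) (36.605, 36)]  |A|=305.1416
5. ⊥bis P2·P4 via (29.665,24.515): [(38.5947, 18.4565) (39.5429, 17.2607) (54, 17.32) (54, 36) (36.605, 36)]  |A|=305.1416
6. ⊥bis P2·P5 via (30.79,26.39): [(38.5947, 18.4565) (39.5429, 17.2607) (54, 17.32) (54, 36) (36.605, 36)]  |A|=305.1416
7. ⊥bis P2·P6 via (32.48,20.52): [(38.5947, 18.4565) (39.5429, 17.2607) (54, 17.32) (54, 36) (36.605, 36)]  |A|=305.1416
8. ⊥bis P2·P7 via (47.08,29.17): [(39.3968, 17.445) (39.5429, 17.2607) (54, 17.32) (54, 36) (51.5556, 36)]  |A|=160.408
9. canonical 5-gon: [(39.3968, 17.445) (39.5429, 17.2607) (54, 17.32) (54, 36) (51.5556, 36)]
10. shoelace: 160.408

Area of P2's cell: 160.4080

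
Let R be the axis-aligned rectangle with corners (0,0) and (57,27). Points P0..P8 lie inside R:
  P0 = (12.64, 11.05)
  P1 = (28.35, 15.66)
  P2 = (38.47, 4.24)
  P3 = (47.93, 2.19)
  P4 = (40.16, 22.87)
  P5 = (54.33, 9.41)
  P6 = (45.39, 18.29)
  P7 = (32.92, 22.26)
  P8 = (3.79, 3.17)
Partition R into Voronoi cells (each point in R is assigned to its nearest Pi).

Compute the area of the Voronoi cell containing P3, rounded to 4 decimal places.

Area of P3's cell: 84.3433

1. box [0,57]×[0,27]: [(0, 0) (57, 0) (57, 27) (0, 27)]
2. ⊥bis P3·P0 via (30.285,6.62): [(28.623, 0) (57, 0) (57, 27) (35.4017, 27)]  |A|=674.6676
3. ⊥bis P3·P1 via (38.14,8.925): [(32.0001, 0) (57, 0) (57, 27) (50.5746, 27)]  |A|=424.2414
4. ⊥bis P3·P2 via (43.2,3.215): [(47.3332, 22.2883) (42.5033, 0) (57, 0) (57, 27) (50.5746, 27)]  |A|=307.192
5. ⊥bis P3·P4 via (44.045,12.53): [(45.3226, 13.01) (42.5033, 0) (57, 0) (57, 17.3975)]  |A|=195.8801
6. ⊥bis P3·P5 via (51.13,5.8): [(44.9477, 11.2801) (42.5033, 0) (57, 0) (57, 0.5967)]  |A|=85.358
7. ⊥bis P3·P6 via (46.66,10.24): [(46.2025, 10.1678) (44.6537, 9.9235) (42.5033, 0) (57, 0) (57, 0.5967)]  |A|=84.3433
8. ⊥bis P3·P7 via (40.425,12.225): [(46.2025, 10.1678) (44.6537, 9.9235) (42.5033, 0) (57, 0) (57, 0.5967)]  |A|=84.3433
9. ⊥bis P3·P8 via (25.86,2.68): [(46.2025, 10.1678) (44.6537, 9.9235) (42.5033, 0) (57, 0) (57, 0.5967)]  |A|=84.3433
10. canonical 5-gon: [(46.2025, 10.1678) (44.6537, 9.9235) (42.5033, 0) (57, 0) (57, 0.5967)]
11. shoelace: 84.3433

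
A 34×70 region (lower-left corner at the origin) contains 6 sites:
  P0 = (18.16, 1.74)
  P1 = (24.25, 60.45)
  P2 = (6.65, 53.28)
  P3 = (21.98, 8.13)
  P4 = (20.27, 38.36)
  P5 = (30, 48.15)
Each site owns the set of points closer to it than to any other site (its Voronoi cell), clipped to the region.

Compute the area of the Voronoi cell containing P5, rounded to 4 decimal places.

1. box [0,34]×[0,70]: [(0, 0) (34, 0) (34, 70) (0, 70)]
2. ⊥bis P5·P0 via (24.08,24.945): [(0, 31.0882) (34, 22.4142) (34, 70) (0, 70)]  |A|=1470.4581
3. ⊥bis P5·P1 via (27.125,54.3): [(0, 41.6196) (0, 31.0882) (34, 22.4142) (34, 57.5139)]  |A|=775.7283
4. ⊥bis P5·P2 via (18.325,50.715): [(18.1955, 50.1256) (13.2693, 27.703) (34, 22.4142) (34, 57.5139)]  |A|=522.8121
5. ⊥bis P5·P3 via (25.99,28.14): [(18.1955, 50.1256) (13.8977, 30.5633) (34, 26.5348) (34, 57.5139)]  |A|=450.0859
6. ⊥bis P5·P4 via (25.135,43.255): [(18.2135, 50.1341) (34, 34.4443) (34, 57.5139)]  |A|=182.0939
7. canonical 3-gon: [(18.2135, 50.1341) (34, 34.4443) (34, 57.5139)]
8. shoelace: 182.0939

Area of P5's cell: 182.0939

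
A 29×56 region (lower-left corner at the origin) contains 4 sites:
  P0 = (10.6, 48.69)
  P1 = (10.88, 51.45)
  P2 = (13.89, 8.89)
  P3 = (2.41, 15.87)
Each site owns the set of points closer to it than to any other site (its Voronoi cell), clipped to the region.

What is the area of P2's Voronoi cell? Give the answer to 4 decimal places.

Area of P2's cell: 575.0966

1. box [0,29]×[0,56]: [(0, 0) (29, 0) (29, 56) (0, 56)]
2. ⊥bis P2·P0 via (12.245,28.79): [(0, 27.7778) (0, 0) (29, 0) (29, 30.175)]  |A|=840.3158
3. ⊥bis P2·P1 via (12.385,30.17): [(0, 27.7778) (0, 0) (29, 0) (29, 30.175)]  |A|=840.3158
4. ⊥bis P2·P3 via (8.15,12.38): [(18.4388, 29.302) (0.6228, 0) (29, 0) (29, 30.175)]  |A|=575.0966
5. canonical 4-gon: [(18.4388, 29.302) (0.6228, 0) (29, 0) (29, 30.175)]
6. shoelace: 575.0966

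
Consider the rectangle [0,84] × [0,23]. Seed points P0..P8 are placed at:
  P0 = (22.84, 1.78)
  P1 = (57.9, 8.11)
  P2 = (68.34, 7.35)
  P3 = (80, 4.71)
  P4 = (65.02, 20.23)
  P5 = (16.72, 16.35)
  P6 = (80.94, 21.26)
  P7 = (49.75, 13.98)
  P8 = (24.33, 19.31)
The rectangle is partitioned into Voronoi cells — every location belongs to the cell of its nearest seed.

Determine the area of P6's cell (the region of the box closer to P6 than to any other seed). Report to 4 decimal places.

Area of P6's cell: 105.0660

1. box [0,84]×[0,23]: [(0, 0) (84, 0) (84, 23) (0, 23)]
2. ⊥bis P6·P0 via (51.89,11.52): [(55.7525, 0) (84, 0) (84, 23) (48.0409, 23)]  |A|=738.3758
3. ⊥bis P6·P1 via (69.42,14.685): [(77.8014, 0) (84, 0) (84, 23) (64.6742, 23)]  |A|=293.53
4. ⊥bis P6·P2 via (74.64,14.305): [(84, 5.8265) (84, 23) (65.041, 23)]  |A|=162.7963
5. ⊥bis P6·P3 via (80.47,12.985): [(75.8047, 13.25) (84, 12.7845) (84, 23) (65.041, 23)]  |A|=134.2848
6. ⊥bis P6·P4 via (72.98,20.745): [(73.3193, 15.5014) (75.8047, 13.25) (84, 12.7845) (84, 23) (72.8341, 23)]  |A|=105.066
7. ⊥bis P6·P5 via (48.83,18.805): [(73.3193, 15.5014) (75.8047, 13.25) (84, 12.7845) (84, 23) (72.8341, 23)]  |A|=105.066
8. ⊥bis P6·P7 via (65.345,17.62): [(73.3193, 15.5014) (75.8047, 13.25) (84, 12.7845) (84, 23) (72.8341, 23)]  |A|=105.066
9. ⊥bis P6·P8 via (52.635,20.285): [(73.3193, 15.5014) (75.8047, 13.25) (84, 12.7845) (84, 23) (72.8341, 23)]  |A|=105.066
10. canonical 5-gon: [(73.3193, 15.5014) (75.8047, 13.25) (84, 12.7845) (84, 23) (72.8341, 23)]
11. shoelace: 105.066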